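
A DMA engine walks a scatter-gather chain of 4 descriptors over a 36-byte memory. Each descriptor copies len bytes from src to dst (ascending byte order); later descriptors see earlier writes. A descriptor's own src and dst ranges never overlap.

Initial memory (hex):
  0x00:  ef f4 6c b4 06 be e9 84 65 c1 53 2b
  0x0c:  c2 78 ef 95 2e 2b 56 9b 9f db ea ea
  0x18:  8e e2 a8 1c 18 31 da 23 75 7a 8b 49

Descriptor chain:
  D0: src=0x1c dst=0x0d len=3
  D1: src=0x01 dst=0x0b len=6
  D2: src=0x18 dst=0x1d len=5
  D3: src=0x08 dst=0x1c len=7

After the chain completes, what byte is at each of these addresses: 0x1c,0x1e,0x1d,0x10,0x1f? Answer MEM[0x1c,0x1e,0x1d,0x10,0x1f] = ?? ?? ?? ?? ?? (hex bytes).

  after D0: wrote 3B at 0x0d = 1831da
  after D1: wrote 6B at 0x0b = f46cb406bee9
  after D2: wrote 5B at 0x1d = 8ee2a81c18
  after D3: wrote 7B at 0x1c = 65c153f46cb406
query mem[0x1c]=0x65, mem[0x1e]=0x53, mem[0x1d]=0xc1, mem[0x10]=0xe9, mem[0x1f]=0xf4

MEM[0x1c,0x1e,0x1d,0x10,0x1f] = 65 53 c1 e9 f4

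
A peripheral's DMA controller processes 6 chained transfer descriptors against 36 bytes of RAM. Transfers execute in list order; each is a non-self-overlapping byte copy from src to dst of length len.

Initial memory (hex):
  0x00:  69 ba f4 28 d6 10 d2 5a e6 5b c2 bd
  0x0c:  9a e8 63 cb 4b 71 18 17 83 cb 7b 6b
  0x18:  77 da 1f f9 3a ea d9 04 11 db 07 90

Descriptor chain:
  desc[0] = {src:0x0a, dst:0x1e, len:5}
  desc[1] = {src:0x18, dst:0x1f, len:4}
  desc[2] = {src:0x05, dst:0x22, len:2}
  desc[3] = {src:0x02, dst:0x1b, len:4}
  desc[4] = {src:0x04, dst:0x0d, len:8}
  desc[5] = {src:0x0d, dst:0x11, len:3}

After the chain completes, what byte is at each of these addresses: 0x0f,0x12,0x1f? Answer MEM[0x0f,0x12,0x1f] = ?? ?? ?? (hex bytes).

MEM[0x0f,0x12,0x1f] = d2 10 77

[0] 0x0a->0x1e len=5 : c2 bd 9a e8 63
[1] 0x18->0x1f len=4 : 77 da 1f f9
[2] 0x05->0x22 len=2 : 10 d2
[3] 0x02->0x1b len=4 : f4 28 d6 10
[4] 0x04->0x0d len=8 : d6 10 d2 5a e6 5b c2 bd
[5] 0x0d->0x11 len=3 : d6 10 d2
query mem[0x0f]=0xd2, mem[0x12]=0x10, mem[0x1f]=0x77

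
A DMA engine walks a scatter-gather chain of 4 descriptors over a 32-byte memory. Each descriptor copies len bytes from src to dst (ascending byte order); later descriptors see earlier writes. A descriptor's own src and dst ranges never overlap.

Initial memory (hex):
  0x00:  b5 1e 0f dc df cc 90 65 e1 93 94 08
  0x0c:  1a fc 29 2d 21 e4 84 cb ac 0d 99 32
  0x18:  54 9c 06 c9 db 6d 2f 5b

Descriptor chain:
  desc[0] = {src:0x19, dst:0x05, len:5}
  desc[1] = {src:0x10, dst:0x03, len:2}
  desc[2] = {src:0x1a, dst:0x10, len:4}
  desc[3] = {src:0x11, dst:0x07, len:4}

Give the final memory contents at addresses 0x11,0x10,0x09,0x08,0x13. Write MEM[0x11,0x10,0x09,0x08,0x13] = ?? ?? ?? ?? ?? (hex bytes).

D0: mem[0x05..0x09] <- [9c 06 c9 db 6d]
D1: mem[0x03..0x04] <- [21 e4]
D2: mem[0x10..0x13] <- [06 c9 db 6d]
D3: mem[0x07..0x0a] <- [c9 db 6d ac]
query mem[0x11]=0xc9, mem[0x10]=0x06, mem[0x09]=0x6d, mem[0x08]=0xdb, mem[0x13]=0x6d

MEM[0x11,0x10,0x09,0x08,0x13] = c9 06 6d db 6d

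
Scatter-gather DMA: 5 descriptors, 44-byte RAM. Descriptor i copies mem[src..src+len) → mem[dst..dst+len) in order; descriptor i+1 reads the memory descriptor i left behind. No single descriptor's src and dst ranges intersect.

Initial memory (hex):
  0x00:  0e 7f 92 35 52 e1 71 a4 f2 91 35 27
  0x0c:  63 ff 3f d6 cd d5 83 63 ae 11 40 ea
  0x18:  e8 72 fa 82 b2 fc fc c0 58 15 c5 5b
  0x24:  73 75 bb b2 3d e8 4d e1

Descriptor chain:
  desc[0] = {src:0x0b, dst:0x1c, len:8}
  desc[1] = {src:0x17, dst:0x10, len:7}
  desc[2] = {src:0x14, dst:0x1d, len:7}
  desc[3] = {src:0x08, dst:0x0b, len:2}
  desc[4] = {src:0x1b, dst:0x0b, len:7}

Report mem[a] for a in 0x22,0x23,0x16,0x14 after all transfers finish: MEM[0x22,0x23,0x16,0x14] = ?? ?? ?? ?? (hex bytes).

MEM[0x22,0x23,0x16,0x14] = 72 fa 63 82

#0 dst[0x1c+8] := {0x27,0x63,0xff,0x3f,0xd6,0xcd,0xd5,0x83}
#1 dst[0x10+7] := {0xea,0xe8,0x72,0xfa,0x82,0x27,0x63}
#2 dst[0x1d+7] := {0x82,0x27,0x63,0xea,0xe8,0x72,0xfa}
#3 dst[0x0b+2] := {0xf2,0x91}
#4 dst[0x0b+7] := {0x82,0x27,0x82,0x27,0x63,0xea,0xe8}
query mem[0x22]=0x72, mem[0x23]=0xfa, mem[0x16]=0x63, mem[0x14]=0x82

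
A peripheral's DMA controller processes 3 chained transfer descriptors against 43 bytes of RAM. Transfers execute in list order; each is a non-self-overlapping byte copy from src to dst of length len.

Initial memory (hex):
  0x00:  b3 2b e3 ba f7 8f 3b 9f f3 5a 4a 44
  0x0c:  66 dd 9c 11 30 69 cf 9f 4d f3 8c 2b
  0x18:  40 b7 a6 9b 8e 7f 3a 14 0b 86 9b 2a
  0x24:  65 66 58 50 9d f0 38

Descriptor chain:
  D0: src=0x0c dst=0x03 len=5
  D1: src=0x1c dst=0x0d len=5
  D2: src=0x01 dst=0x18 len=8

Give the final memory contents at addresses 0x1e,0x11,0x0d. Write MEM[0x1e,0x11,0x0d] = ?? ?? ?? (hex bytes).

  after D0: wrote 5B at 0x03 = 66dd9c1130
  after D1: wrote 5B at 0x0d = 8e7f3a140b
  after D2: wrote 8B at 0x18 = 2be366dd9c1130f3
query mem[0x1e]=0x30, mem[0x11]=0x0b, mem[0x0d]=0x8e

MEM[0x1e,0x11,0x0d] = 30 0b 8e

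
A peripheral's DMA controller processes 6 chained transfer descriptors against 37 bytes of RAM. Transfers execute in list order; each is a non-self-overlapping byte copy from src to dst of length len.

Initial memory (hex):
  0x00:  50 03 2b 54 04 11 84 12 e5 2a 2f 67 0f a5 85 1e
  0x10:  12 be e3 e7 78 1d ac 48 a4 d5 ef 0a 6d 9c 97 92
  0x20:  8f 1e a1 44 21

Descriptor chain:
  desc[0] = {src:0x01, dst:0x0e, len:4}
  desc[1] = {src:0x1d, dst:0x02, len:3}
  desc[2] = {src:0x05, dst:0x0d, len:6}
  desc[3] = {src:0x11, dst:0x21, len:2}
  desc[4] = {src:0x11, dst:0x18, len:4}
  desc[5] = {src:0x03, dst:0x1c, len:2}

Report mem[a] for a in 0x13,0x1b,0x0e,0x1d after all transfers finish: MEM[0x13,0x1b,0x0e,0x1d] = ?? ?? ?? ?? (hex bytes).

MEM[0x13,0x1b,0x0e,0x1d] = e7 78 84 92

D0: mem[0x0e..0x11] <- [03 2b 54 04]
D1: mem[0x02..0x04] <- [9c 97 92]
D2: mem[0x0d..0x12] <- [11 84 12 e5 2a 2f]
D3: mem[0x21..0x22] <- [2a 2f]
D4: mem[0x18..0x1b] <- [2a 2f e7 78]
D5: mem[0x1c..0x1d] <- [97 92]
query mem[0x13]=0xe7, mem[0x1b]=0x78, mem[0x0e]=0x84, mem[0x1d]=0x92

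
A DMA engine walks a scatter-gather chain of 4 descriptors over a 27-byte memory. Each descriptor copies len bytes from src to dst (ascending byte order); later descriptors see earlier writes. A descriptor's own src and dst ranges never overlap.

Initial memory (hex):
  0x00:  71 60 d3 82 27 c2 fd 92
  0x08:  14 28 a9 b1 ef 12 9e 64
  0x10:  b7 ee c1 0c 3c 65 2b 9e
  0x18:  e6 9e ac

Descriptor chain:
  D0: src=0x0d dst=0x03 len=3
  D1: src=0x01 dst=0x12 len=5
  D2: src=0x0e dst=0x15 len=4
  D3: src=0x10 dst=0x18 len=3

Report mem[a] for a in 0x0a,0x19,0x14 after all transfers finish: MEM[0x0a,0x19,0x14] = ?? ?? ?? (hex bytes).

MEM[0x0a,0x19,0x14] = a9 ee 12

D0: mem[0x03..0x05] <- [12 9e 64]
D1: mem[0x12..0x16] <- [60 d3 12 9e 64]
D2: mem[0x15..0x18] <- [9e 64 b7 ee]
D3: mem[0x18..0x1a] <- [b7 ee 60]
query mem[0x0a]=0xa9, mem[0x19]=0xee, mem[0x14]=0x12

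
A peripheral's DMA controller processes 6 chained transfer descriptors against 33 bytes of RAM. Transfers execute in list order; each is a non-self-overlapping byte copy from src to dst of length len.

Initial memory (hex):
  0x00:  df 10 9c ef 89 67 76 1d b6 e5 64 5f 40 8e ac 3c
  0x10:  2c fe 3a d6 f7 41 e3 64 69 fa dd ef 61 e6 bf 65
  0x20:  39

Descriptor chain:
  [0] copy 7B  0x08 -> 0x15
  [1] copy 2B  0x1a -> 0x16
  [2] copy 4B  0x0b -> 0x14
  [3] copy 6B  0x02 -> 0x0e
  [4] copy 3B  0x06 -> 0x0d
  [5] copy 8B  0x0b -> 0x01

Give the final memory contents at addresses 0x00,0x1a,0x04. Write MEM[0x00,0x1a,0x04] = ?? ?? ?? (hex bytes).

MEM[0x00,0x1a,0x04] = df 8e 1d

#0 dst[0x15+7] := {0xb6,0xe5,0x64,0x5f,0x40,0x8e,0xac}
#1 dst[0x16+2] := {0x8e,0xac}
#2 dst[0x14+4] := {0x5f,0x40,0x8e,0xac}
#3 dst[0x0e+6] := {0x9c,0xef,0x89,0x67,0x76,0x1d}
#4 dst[0x0d+3] := {0x76,0x1d,0xb6}
#5 dst[0x01+8] := {0x5f,0x40,0x76,0x1d,0xb6,0x89,0x67,0x76}
query mem[0x00]=0xdf, mem[0x1a]=0x8e, mem[0x04]=0x1d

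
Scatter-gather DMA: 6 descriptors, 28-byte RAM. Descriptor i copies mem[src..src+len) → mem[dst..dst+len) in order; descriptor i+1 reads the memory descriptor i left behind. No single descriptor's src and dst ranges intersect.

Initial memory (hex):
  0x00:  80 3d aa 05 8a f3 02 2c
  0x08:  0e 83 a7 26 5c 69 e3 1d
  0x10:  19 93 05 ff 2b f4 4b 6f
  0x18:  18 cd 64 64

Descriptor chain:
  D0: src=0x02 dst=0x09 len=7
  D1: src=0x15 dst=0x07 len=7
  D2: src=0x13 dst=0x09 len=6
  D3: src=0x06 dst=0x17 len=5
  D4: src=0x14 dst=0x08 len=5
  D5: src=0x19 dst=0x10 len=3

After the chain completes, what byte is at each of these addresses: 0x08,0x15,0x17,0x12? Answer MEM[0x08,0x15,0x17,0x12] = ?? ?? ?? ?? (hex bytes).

[0] 0x02->0x09 len=7 : aa 05 8a f3 02 2c 0e
[1] 0x15->0x07 len=7 : f4 4b 6f 18 cd 64 64
[2] 0x13->0x09 len=6 : ff 2b f4 4b 6f 18
[3] 0x06->0x17 len=5 : 02 f4 4b ff 2b
[4] 0x14->0x08 len=5 : 2b f4 4b 02 f4
[5] 0x19->0x10 len=3 : 4b ff 2b
query mem[0x08]=0x2b, mem[0x15]=0xf4, mem[0x17]=0x02, mem[0x12]=0x2b

MEM[0x08,0x15,0x17,0x12] = 2b f4 02 2b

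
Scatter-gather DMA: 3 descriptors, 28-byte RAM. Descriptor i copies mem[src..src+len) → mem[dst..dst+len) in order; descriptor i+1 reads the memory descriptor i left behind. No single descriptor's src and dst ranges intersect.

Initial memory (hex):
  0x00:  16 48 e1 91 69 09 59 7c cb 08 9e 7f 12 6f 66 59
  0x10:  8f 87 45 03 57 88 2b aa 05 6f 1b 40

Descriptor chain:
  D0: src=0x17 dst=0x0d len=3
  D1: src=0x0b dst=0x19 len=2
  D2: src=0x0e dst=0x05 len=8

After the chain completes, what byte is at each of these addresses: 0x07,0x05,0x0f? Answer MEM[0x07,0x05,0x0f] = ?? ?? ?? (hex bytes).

MEM[0x07,0x05,0x0f] = 8f 05 6f

  after D0: wrote 3B at 0x0d = aa056f
  after D1: wrote 2B at 0x19 = 7f12
  after D2: wrote 8B at 0x05 = 056f8f8745035788
query mem[0x07]=0x8f, mem[0x05]=0x05, mem[0x0f]=0x6f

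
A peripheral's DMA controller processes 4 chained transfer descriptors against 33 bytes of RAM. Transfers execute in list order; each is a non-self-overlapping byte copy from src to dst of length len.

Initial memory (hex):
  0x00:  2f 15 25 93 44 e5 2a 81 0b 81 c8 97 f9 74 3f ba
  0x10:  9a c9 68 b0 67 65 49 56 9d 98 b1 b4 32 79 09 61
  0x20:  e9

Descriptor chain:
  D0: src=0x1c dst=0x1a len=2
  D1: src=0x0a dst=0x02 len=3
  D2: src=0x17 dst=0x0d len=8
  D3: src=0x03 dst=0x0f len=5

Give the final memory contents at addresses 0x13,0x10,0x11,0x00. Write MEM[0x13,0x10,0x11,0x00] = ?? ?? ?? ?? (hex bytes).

#0 dst[0x1a+2] := {0x32,0x79}
#1 dst[0x02+3] := {0xc8,0x97,0xf9}
#2 dst[0x0d+8] := {0x56,0x9d,0x98,0x32,0x79,0x32,0x79,0x09}
#3 dst[0x0f+5] := {0x97,0xf9,0xe5,0x2a,0x81}
query mem[0x13]=0x81, mem[0x10]=0xf9, mem[0x11]=0xe5, mem[0x00]=0x2f

MEM[0x13,0x10,0x11,0x00] = 81 f9 e5 2f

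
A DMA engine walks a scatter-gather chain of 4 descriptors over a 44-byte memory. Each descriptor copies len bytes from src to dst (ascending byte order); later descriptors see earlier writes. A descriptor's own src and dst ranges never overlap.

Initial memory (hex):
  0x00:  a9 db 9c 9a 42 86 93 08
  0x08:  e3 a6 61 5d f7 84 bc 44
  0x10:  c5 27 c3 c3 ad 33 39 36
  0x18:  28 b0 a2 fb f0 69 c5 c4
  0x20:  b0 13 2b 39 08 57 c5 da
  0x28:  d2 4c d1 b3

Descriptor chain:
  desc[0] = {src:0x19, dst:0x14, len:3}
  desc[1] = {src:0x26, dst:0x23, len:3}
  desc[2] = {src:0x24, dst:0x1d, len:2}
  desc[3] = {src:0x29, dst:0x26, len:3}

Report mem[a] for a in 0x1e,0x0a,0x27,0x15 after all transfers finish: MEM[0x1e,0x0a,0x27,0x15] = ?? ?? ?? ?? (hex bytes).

D0: mem[0x14..0x16] <- [b0 a2 fb]
D1: mem[0x23..0x25] <- [c5 da d2]
D2: mem[0x1d..0x1e] <- [da d2]
D3: mem[0x26..0x28] <- [4c d1 b3]
query mem[0x1e]=0xd2, mem[0x0a]=0x61, mem[0x27]=0xd1, mem[0x15]=0xa2

MEM[0x1e,0x0a,0x27,0x15] = d2 61 d1 a2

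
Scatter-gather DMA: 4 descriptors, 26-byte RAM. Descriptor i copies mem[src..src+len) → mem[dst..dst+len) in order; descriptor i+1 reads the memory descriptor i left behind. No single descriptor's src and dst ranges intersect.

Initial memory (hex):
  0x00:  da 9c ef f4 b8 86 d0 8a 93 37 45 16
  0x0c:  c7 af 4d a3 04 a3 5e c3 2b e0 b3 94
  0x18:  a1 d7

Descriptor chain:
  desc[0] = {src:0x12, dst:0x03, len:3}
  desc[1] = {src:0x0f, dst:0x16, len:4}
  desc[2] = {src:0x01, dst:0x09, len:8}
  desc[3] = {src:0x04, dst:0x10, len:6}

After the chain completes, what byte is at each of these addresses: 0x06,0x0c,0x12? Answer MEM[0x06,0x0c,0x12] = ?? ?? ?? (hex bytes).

D0: mem[0x03..0x05] <- [5e c3 2b]
D1: mem[0x16..0x19] <- [a3 04 a3 5e]
D2: mem[0x09..0x10] <- [9c ef 5e c3 2b d0 8a 93]
D3: mem[0x10..0x15] <- [c3 2b d0 8a 93 9c]
query mem[0x06]=0xd0, mem[0x0c]=0xc3, mem[0x12]=0xd0

MEM[0x06,0x0c,0x12] = d0 c3 d0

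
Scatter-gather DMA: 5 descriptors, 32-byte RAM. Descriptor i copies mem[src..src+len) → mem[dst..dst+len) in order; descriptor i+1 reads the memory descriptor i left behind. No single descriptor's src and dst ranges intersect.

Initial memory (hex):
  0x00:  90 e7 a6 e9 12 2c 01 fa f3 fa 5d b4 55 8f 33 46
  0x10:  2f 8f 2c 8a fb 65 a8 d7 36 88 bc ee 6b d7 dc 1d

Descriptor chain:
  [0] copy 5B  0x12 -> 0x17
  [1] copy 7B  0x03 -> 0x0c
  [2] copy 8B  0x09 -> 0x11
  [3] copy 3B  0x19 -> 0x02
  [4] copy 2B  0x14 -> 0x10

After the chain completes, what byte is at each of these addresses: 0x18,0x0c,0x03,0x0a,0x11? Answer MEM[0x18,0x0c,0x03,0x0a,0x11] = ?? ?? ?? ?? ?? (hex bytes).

D0: mem[0x17..0x1b] <- [2c 8a fb 65 a8]
D1: mem[0x0c..0x12] <- [e9 12 2c 01 fa f3 fa]
D2: mem[0x11..0x18] <- [fa 5d b4 e9 12 2c 01 fa]
D3: mem[0x02..0x04] <- [fb 65 a8]
D4: mem[0x10..0x11] <- [e9 12]
query mem[0x18]=0xfa, mem[0x0c]=0xe9, mem[0x03]=0x65, mem[0x0a]=0x5d, mem[0x11]=0x12

MEM[0x18,0x0c,0x03,0x0a,0x11] = fa e9 65 5d 12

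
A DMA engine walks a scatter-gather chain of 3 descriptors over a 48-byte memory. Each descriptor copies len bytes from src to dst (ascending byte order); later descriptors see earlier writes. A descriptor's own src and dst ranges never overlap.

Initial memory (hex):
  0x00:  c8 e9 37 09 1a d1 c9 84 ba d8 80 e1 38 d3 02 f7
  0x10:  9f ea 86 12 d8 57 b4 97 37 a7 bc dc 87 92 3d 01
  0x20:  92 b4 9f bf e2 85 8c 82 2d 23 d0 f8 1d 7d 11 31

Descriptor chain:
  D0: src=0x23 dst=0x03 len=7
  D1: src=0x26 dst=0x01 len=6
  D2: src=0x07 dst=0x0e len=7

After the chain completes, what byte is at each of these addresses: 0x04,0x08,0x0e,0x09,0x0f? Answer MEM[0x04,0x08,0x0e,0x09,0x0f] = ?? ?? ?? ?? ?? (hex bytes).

D0: mem[0x03..0x09] <- [bf e2 85 8c 82 2d 23]
D1: mem[0x01..0x06] <- [8c 82 2d 23 d0 f8]
D2: mem[0x0e..0x14] <- [82 2d 23 80 e1 38 d3]
query mem[0x04]=0x23, mem[0x08]=0x2d, mem[0x0e]=0x82, mem[0x09]=0x23, mem[0x0f]=0x2d

MEM[0x04,0x08,0x0e,0x09,0x0f] = 23 2d 82 23 2d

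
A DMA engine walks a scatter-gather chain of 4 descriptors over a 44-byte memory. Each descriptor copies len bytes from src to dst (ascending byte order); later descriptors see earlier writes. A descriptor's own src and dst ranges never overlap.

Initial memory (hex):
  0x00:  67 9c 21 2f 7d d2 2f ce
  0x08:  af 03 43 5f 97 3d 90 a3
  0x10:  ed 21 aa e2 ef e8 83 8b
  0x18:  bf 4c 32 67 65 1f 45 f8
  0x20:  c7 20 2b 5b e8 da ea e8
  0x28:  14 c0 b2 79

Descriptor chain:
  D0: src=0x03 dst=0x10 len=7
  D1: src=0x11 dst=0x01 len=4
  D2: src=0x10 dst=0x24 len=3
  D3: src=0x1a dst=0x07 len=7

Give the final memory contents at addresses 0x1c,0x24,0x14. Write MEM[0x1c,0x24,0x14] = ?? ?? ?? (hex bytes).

MEM[0x1c,0x24,0x14] = 65 2f ce

#0 dst[0x10+7] := {0x2f,0x7d,0xd2,0x2f,0xce,0xaf,0x03}
#1 dst[0x01+4] := {0x7d,0xd2,0x2f,0xce}
#2 dst[0x24+3] := {0x2f,0x7d,0xd2}
#3 dst[0x07+7] := {0x32,0x67,0x65,0x1f,0x45,0xf8,0xc7}
query mem[0x1c]=0x65, mem[0x24]=0x2f, mem[0x14]=0xce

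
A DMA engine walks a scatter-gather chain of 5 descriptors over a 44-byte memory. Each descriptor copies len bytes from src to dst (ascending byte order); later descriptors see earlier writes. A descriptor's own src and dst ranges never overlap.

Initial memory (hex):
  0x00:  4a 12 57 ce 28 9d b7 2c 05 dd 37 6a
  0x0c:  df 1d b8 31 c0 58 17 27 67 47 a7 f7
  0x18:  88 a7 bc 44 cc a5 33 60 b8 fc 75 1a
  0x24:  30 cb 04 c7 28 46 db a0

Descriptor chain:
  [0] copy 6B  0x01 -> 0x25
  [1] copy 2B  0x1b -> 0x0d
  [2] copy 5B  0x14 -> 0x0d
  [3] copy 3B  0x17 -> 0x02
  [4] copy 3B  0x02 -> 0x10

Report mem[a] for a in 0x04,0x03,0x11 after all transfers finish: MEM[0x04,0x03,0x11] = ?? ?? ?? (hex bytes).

MEM[0x04,0x03,0x11] = a7 88 88

  after D0: wrote 6B at 0x25 = 1257ce289db7
  after D1: wrote 2B at 0x0d = 44cc
  after D2: wrote 5B at 0x0d = 6747a7f788
  after D3: wrote 3B at 0x02 = f788a7
  after D4: wrote 3B at 0x10 = f788a7
query mem[0x04]=0xa7, mem[0x03]=0x88, mem[0x11]=0x88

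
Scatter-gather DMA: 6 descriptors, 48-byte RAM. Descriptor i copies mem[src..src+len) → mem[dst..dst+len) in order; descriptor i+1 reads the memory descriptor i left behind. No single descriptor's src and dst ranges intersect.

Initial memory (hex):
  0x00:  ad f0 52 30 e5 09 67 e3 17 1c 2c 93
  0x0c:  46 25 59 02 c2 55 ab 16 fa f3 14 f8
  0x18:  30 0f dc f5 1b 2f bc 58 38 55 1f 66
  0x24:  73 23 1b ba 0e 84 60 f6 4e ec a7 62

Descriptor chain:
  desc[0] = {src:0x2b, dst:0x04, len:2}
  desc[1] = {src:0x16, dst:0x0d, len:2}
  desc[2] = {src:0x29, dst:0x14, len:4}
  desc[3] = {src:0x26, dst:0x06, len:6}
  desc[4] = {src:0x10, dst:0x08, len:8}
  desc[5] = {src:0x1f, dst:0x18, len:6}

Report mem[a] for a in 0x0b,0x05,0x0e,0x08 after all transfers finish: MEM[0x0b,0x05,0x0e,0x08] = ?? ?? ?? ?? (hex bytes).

MEM[0x0b,0x05,0x0e,0x08] = 16 4e f6 c2

#0 dst[0x04+2] := {0xf6,0x4e}
#1 dst[0x0d+2] := {0x14,0xf8}
#2 dst[0x14+4] := {0x84,0x60,0xf6,0x4e}
#3 dst[0x06+6] := {0x1b,0xba,0x0e,0x84,0x60,0xf6}
#4 dst[0x08+8] := {0xc2,0x55,0xab,0x16,0x84,0x60,0xf6,0x4e}
#5 dst[0x18+6] := {0x58,0x38,0x55,0x1f,0x66,0x73}
query mem[0x0b]=0x16, mem[0x05]=0x4e, mem[0x0e]=0xf6, mem[0x08]=0xc2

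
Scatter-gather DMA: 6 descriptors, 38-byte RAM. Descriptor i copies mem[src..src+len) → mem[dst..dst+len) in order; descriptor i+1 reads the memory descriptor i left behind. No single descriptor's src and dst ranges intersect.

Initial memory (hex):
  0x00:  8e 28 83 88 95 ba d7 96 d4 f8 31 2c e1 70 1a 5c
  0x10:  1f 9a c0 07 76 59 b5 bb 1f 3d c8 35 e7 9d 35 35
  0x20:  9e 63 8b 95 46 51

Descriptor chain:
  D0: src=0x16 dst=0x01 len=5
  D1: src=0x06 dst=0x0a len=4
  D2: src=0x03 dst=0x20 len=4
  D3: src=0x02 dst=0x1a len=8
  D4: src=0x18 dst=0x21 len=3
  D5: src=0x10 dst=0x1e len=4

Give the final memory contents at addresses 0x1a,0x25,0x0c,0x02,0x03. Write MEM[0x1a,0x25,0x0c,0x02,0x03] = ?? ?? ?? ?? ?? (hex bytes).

[0] 0x16->0x01 len=5 : b5 bb 1f 3d c8
[1] 0x06->0x0a len=4 : d7 96 d4 f8
[2] 0x03->0x20 len=4 : 1f 3d c8 d7
[3] 0x02->0x1a len=8 : bb 1f 3d c8 d7 96 d4 f8
[4] 0x18->0x21 len=3 : 1f 3d bb
[5] 0x10->0x1e len=4 : 1f 9a c0 07
query mem[0x1a]=0xbb, mem[0x25]=0x51, mem[0x0c]=0xd4, mem[0x02]=0xbb, mem[0x03]=0x1f

MEM[0x1a,0x25,0x0c,0x02,0x03] = bb 51 d4 bb 1f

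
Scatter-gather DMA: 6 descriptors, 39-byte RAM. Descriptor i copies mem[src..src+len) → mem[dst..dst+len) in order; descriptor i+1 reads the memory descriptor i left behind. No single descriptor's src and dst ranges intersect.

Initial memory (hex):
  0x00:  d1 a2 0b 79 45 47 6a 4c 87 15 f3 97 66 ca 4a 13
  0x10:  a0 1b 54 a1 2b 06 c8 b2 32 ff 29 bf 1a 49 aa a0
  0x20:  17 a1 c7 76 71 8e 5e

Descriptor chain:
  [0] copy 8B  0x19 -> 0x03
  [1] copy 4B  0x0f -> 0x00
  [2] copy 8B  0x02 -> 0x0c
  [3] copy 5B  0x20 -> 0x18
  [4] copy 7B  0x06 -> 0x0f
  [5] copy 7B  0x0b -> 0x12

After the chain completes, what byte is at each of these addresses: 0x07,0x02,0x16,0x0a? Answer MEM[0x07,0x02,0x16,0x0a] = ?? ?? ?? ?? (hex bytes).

D0: mem[0x03..0x0a] <- [ff 29 bf 1a 49 aa a0 17]
D1: mem[0x00..0x03] <- [13 a0 1b 54]
D2: mem[0x0c..0x13] <- [1b 54 29 bf 1a 49 aa a0]
D3: mem[0x18..0x1c] <- [17 a1 c7 76 71]
D4: mem[0x0f..0x15] <- [1a 49 aa a0 17 97 1b]
D5: mem[0x12..0x18] <- [97 1b 54 29 1a 49 aa]
query mem[0x07]=0x49, mem[0x02]=0x1b, mem[0x16]=0x1a, mem[0x0a]=0x17

MEM[0x07,0x02,0x16,0x0a] = 49 1b 1a 17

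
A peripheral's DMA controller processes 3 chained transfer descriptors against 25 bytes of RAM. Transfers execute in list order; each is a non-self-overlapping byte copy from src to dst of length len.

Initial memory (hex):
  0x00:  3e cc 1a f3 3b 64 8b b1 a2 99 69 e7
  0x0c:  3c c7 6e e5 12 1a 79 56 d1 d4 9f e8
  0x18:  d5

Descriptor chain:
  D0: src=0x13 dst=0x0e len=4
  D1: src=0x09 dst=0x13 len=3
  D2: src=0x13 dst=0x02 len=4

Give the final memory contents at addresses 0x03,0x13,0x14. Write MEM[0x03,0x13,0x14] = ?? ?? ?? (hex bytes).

MEM[0x03,0x13,0x14] = 69 99 69

D0: mem[0x0e..0x11] <- [56 d1 d4 9f]
D1: mem[0x13..0x15] <- [99 69 e7]
D2: mem[0x02..0x05] <- [99 69 e7 9f]
query mem[0x03]=0x69, mem[0x13]=0x99, mem[0x14]=0x69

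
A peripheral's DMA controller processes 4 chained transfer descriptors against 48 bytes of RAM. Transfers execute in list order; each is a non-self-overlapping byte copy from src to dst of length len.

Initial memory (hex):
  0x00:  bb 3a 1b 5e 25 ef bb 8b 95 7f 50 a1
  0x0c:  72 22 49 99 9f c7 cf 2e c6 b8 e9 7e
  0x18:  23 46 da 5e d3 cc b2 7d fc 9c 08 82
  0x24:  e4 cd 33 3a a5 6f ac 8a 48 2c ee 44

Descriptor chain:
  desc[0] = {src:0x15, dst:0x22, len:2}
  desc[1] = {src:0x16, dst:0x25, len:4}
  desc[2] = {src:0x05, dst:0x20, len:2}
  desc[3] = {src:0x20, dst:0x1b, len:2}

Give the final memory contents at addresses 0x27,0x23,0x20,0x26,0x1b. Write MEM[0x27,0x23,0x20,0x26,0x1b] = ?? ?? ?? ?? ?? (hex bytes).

MEM[0x27,0x23,0x20,0x26,0x1b] = 23 e9 ef 7e ef

D0: mem[0x22..0x23] <- [b8 e9]
D1: mem[0x25..0x28] <- [e9 7e 23 46]
D2: mem[0x20..0x21] <- [ef bb]
D3: mem[0x1b..0x1c] <- [ef bb]
query mem[0x27]=0x23, mem[0x23]=0xe9, mem[0x20]=0xef, mem[0x26]=0x7e, mem[0x1b]=0xef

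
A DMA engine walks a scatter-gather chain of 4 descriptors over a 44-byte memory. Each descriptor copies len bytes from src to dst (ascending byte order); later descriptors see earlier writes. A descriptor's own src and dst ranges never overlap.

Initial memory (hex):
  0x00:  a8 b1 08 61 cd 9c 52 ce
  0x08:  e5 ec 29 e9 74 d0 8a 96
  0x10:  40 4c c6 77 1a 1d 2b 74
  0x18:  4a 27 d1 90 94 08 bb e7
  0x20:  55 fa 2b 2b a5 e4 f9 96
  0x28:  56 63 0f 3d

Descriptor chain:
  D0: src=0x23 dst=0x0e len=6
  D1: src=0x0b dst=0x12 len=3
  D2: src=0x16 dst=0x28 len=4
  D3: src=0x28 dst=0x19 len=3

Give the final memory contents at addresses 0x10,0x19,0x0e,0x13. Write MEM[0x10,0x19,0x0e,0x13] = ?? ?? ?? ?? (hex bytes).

[0] 0x23->0x0e len=6 : 2b a5 e4 f9 96 56
[1] 0x0b->0x12 len=3 : e9 74 d0
[2] 0x16->0x28 len=4 : 2b 74 4a 27
[3] 0x28->0x19 len=3 : 2b 74 4a
query mem[0x10]=0xe4, mem[0x19]=0x2b, mem[0x0e]=0x2b, mem[0x13]=0x74

MEM[0x10,0x19,0x0e,0x13] = e4 2b 2b 74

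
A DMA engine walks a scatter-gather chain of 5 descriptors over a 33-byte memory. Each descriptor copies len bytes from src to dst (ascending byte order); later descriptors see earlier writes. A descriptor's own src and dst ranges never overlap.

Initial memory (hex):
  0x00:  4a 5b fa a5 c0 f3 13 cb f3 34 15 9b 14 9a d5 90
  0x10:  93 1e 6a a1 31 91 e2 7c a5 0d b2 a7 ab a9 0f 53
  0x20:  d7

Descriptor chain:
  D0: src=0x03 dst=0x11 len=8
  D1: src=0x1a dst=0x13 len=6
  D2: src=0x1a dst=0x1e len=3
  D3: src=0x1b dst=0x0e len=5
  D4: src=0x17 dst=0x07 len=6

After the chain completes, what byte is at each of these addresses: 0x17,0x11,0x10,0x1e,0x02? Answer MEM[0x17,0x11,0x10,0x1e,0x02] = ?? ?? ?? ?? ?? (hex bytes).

MEM[0x17,0x11,0x10,0x1e,0x02] = 0f b2 a9 b2 fa

  after D0: wrote 8B at 0x11 = a5c0f313cbf33415
  after D1: wrote 6B at 0x13 = b2a7aba90f53
  after D2: wrote 3B at 0x1e = b2a7ab
  after D3: wrote 5B at 0x0e = a7aba9b2a7
  after D4: wrote 6B at 0x07 = 0f530db2a7ab
query mem[0x17]=0x0f, mem[0x11]=0xb2, mem[0x10]=0xa9, mem[0x1e]=0xb2, mem[0x02]=0xfa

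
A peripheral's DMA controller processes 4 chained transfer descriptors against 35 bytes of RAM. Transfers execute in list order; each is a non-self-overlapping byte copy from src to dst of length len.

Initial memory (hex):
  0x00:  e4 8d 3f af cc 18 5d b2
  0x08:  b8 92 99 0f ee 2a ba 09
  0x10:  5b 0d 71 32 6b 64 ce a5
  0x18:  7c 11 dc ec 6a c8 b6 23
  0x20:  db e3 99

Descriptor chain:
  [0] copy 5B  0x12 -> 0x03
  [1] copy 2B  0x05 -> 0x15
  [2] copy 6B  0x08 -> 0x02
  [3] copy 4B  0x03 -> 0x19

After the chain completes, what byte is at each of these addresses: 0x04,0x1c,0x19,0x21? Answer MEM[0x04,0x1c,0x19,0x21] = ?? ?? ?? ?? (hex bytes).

MEM[0x04,0x1c,0x19,0x21] = 99 ee 92 e3

D0: mem[0x03..0x07] <- [71 32 6b 64 ce]
D1: mem[0x15..0x16] <- [6b 64]
D2: mem[0x02..0x07] <- [b8 92 99 0f ee 2a]
D3: mem[0x19..0x1c] <- [92 99 0f ee]
query mem[0x04]=0x99, mem[0x1c]=0xee, mem[0x19]=0x92, mem[0x21]=0xe3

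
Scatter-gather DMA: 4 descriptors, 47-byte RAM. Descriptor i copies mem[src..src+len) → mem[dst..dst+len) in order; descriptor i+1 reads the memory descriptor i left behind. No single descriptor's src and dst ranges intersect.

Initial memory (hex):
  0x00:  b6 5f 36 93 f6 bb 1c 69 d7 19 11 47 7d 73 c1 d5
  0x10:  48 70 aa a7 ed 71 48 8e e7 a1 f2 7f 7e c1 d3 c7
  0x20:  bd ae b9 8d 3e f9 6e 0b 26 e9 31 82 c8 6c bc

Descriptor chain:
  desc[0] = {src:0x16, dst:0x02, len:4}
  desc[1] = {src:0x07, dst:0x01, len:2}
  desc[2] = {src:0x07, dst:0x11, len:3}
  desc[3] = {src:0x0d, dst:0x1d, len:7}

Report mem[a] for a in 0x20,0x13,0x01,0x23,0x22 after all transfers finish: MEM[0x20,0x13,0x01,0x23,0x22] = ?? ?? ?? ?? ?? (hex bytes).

D0: mem[0x02..0x05] <- [48 8e e7 a1]
D1: mem[0x01..0x02] <- [69 d7]
D2: mem[0x11..0x13] <- [69 d7 19]
D3: mem[0x1d..0x23] <- [73 c1 d5 48 69 d7 19]
query mem[0x20]=0x48, mem[0x13]=0x19, mem[0x01]=0x69, mem[0x23]=0x19, mem[0x22]=0xd7

MEM[0x20,0x13,0x01,0x23,0x22] = 48 19 69 19 d7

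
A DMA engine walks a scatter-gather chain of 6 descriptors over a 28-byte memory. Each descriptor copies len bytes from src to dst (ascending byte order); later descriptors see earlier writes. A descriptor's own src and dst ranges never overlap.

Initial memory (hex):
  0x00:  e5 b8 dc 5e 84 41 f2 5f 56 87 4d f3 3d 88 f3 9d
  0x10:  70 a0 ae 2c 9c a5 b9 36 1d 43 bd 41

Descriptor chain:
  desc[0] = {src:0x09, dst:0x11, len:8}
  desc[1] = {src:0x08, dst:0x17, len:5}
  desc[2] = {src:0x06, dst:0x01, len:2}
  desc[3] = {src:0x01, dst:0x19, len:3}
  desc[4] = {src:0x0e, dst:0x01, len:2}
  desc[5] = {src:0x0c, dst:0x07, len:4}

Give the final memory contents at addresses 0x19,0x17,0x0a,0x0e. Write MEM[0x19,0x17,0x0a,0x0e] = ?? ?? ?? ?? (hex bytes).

MEM[0x19,0x17,0x0a,0x0e] = f2 56 9d f3

D0: mem[0x11..0x18] <- [87 4d f3 3d 88 f3 9d 70]
D1: mem[0x17..0x1b] <- [56 87 4d f3 3d]
D2: mem[0x01..0x02] <- [f2 5f]
D3: mem[0x19..0x1b] <- [f2 5f 5e]
D4: mem[0x01..0x02] <- [f3 9d]
D5: mem[0x07..0x0a] <- [3d 88 f3 9d]
query mem[0x19]=0xf2, mem[0x17]=0x56, mem[0x0a]=0x9d, mem[0x0e]=0xf3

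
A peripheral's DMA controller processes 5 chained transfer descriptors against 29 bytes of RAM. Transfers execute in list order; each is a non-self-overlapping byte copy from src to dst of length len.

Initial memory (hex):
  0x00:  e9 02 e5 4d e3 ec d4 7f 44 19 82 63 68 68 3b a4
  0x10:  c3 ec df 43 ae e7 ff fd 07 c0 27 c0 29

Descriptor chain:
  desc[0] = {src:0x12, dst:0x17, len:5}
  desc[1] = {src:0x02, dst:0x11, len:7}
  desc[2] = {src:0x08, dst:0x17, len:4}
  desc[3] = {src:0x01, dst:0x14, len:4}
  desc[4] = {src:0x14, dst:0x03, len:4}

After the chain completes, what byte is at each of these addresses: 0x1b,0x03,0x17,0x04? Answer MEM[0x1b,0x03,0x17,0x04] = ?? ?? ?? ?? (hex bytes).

MEM[0x1b,0x03,0x17,0x04] = ff 02 e3 e5

  after D0: wrote 5B at 0x17 = df43aee7ff
  after D1: wrote 7B at 0x11 = e54de3ecd47f44
  after D2: wrote 4B at 0x17 = 44198263
  after D3: wrote 4B at 0x14 = 02e54de3
  after D4: wrote 4B at 0x03 = 02e54de3
query mem[0x1b]=0xff, mem[0x03]=0x02, mem[0x17]=0xe3, mem[0x04]=0xe5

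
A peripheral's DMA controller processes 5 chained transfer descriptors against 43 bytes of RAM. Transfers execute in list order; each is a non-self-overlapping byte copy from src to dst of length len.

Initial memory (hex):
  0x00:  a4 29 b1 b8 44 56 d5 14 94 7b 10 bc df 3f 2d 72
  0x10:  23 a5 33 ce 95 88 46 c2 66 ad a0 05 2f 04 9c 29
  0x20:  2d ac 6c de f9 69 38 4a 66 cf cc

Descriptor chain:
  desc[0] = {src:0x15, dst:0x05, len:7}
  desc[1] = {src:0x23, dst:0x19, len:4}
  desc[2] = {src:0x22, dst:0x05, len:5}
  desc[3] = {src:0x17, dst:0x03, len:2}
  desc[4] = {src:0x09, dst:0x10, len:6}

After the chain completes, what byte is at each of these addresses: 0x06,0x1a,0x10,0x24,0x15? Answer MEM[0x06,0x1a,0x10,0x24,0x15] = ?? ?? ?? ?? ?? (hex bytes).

MEM[0x06,0x1a,0x10,0x24,0x15] = de f9 38 f9 2d

[0] 0x15->0x05 len=7 : 88 46 c2 66 ad a0 05
[1] 0x23->0x19 len=4 : de f9 69 38
[2] 0x22->0x05 len=5 : 6c de f9 69 38
[3] 0x17->0x03 len=2 : c2 66
[4] 0x09->0x10 len=6 : 38 a0 05 df 3f 2d
query mem[0x06]=0xde, mem[0x1a]=0xf9, mem[0x10]=0x38, mem[0x24]=0xf9, mem[0x15]=0x2d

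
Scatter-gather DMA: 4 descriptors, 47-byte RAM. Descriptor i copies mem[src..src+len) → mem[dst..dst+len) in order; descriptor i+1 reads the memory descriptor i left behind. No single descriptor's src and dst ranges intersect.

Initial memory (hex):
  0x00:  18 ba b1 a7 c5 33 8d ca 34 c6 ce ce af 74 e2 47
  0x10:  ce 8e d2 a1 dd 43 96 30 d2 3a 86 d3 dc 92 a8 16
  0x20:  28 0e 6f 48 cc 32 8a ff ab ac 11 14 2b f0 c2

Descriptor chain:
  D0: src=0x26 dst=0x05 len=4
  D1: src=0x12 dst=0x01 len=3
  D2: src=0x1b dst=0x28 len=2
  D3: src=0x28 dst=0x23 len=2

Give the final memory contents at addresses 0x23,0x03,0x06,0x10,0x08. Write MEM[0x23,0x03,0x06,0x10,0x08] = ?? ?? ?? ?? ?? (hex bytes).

MEM[0x23,0x03,0x06,0x10,0x08] = d3 dd ff ce ac

D0: mem[0x05..0x08] <- [8a ff ab ac]
D1: mem[0x01..0x03] <- [d2 a1 dd]
D2: mem[0x28..0x29] <- [d3 dc]
D3: mem[0x23..0x24] <- [d3 dc]
query mem[0x23]=0xd3, mem[0x03]=0xdd, mem[0x06]=0xff, mem[0x10]=0xce, mem[0x08]=0xac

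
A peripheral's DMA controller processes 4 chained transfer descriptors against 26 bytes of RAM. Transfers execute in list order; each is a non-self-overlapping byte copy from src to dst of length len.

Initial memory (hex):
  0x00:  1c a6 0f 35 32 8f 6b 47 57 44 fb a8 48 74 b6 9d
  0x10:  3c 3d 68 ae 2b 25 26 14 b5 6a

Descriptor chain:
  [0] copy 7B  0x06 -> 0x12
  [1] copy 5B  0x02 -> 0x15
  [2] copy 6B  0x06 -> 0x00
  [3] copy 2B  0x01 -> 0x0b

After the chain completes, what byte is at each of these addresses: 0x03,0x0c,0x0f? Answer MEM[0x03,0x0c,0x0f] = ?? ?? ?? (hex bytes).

  after D0: wrote 7B at 0x12 = 6b475744fba848
  after D1: wrote 5B at 0x15 = 0f35328f6b
  after D2: wrote 6B at 0x00 = 6b475744fba8
  after D3: wrote 2B at 0x0b = 4757
query mem[0x03]=0x44, mem[0x0c]=0x57, mem[0x0f]=0x9d

MEM[0x03,0x0c,0x0f] = 44 57 9d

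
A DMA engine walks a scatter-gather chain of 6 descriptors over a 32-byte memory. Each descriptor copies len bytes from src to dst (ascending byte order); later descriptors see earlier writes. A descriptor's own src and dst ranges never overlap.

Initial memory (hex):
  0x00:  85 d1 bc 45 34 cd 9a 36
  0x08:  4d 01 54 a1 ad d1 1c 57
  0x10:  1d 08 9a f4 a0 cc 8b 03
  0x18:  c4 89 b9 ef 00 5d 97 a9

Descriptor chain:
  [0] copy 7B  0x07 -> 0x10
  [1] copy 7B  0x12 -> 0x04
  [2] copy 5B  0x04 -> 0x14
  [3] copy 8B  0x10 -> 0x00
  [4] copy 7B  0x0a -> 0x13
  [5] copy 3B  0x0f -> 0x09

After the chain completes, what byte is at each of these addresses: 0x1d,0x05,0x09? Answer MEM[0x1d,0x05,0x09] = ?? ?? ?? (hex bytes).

MEM[0x1d,0x05,0x09] = 5d 54 57

  after D0: wrote 7B at 0x10 = 364d0154a1add1
  after D1: wrote 7B at 0x04 = 0154a1add103c4
  after D2: wrote 5B at 0x14 = 0154a1add1
  after D3: wrote 8B at 0x00 = 364d01540154a1ad
  after D4: wrote 7B at 0x13 = c4a1add11c5736
  after D5: wrote 3B at 0x09 = 57364d
query mem[0x1d]=0x5d, mem[0x05]=0x54, mem[0x09]=0x57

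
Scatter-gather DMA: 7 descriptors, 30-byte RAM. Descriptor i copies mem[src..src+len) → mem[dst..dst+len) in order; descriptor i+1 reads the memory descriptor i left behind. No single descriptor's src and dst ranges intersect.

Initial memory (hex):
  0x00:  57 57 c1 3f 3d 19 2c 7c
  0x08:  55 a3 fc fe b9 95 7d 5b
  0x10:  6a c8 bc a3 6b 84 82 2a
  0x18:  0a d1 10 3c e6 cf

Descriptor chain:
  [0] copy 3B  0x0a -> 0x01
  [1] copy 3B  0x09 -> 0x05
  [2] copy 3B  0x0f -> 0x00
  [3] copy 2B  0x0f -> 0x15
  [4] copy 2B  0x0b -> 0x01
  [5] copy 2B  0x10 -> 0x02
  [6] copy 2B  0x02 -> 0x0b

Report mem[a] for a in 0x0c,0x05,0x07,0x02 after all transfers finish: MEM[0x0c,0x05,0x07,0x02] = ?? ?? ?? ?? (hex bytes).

MEM[0x0c,0x05,0x07,0x02] = c8 a3 fe 6a

D0: mem[0x01..0x03] <- [fc fe b9]
D1: mem[0x05..0x07] <- [a3 fc fe]
D2: mem[0x00..0x02] <- [5b 6a c8]
D3: mem[0x15..0x16] <- [5b 6a]
D4: mem[0x01..0x02] <- [fe b9]
D5: mem[0x02..0x03] <- [6a c8]
D6: mem[0x0b..0x0c] <- [6a c8]
query mem[0x0c]=0xc8, mem[0x05]=0xa3, mem[0x07]=0xfe, mem[0x02]=0x6a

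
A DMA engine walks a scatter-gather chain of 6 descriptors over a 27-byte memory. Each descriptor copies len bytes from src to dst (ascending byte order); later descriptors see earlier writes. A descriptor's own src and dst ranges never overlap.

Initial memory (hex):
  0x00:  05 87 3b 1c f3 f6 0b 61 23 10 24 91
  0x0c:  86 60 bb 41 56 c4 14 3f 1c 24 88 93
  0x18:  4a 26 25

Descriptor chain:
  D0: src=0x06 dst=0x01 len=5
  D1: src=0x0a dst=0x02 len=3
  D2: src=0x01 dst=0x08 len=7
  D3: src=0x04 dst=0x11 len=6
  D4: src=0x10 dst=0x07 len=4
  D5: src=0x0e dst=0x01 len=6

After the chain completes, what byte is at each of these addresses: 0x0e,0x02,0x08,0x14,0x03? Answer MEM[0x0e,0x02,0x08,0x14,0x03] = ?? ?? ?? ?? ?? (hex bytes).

D0: mem[0x01..0x05] <- [0b 61 23 10 24]
D1: mem[0x02..0x04] <- [24 91 86]
D2: mem[0x08..0x0e] <- [0b 24 91 86 24 0b 61]
D3: mem[0x11..0x16] <- [86 24 0b 61 0b 24]
D4: mem[0x07..0x0a] <- [56 86 24 0b]
D5: mem[0x01..0x06] <- [61 41 56 86 24 0b]
query mem[0x0e]=0x61, mem[0x02]=0x41, mem[0x08]=0x86, mem[0x14]=0x61, mem[0x03]=0x56

MEM[0x0e,0x02,0x08,0x14,0x03] = 61 41 86 61 56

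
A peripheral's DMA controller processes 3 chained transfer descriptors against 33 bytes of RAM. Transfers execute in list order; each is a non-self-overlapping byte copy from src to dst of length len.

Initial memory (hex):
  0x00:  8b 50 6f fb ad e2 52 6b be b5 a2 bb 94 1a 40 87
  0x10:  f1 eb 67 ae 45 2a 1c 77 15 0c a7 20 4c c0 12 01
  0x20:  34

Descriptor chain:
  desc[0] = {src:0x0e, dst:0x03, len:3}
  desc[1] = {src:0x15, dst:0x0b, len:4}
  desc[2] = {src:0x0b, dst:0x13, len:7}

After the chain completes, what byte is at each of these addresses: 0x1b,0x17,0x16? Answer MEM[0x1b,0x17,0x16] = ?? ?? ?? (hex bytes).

MEM[0x1b,0x17,0x16] = 20 87 15

[0] 0x0e->0x03 len=3 : 40 87 f1
[1] 0x15->0x0b len=4 : 2a 1c 77 15
[2] 0x0b->0x13 len=7 : 2a 1c 77 15 87 f1 eb
query mem[0x1b]=0x20, mem[0x17]=0x87, mem[0x16]=0x15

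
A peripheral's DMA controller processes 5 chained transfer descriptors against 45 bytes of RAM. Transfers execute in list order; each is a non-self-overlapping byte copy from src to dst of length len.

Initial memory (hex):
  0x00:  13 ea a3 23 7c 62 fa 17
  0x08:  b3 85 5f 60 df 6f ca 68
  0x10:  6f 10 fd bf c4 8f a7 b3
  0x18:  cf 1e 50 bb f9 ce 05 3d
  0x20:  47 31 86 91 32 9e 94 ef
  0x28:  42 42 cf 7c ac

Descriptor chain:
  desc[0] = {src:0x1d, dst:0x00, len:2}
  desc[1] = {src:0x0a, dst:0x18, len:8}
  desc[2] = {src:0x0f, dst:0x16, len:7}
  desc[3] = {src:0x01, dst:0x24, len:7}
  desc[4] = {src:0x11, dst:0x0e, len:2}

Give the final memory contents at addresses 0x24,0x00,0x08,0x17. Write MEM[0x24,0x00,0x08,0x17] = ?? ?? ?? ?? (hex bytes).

  after D0: wrote 2B at 0x00 = ce05
  after D1: wrote 8B at 0x18 = 5f60df6fca686f10
  after D2: wrote 7B at 0x16 = 686f10fdbfc48f
  after D3: wrote 7B at 0x24 = 05a3237c62fa17
  after D4: wrote 2B at 0x0e = 10fd
query mem[0x24]=0x05, mem[0x00]=0xce, mem[0x08]=0xb3, mem[0x17]=0x6f

MEM[0x24,0x00,0x08,0x17] = 05 ce b3 6f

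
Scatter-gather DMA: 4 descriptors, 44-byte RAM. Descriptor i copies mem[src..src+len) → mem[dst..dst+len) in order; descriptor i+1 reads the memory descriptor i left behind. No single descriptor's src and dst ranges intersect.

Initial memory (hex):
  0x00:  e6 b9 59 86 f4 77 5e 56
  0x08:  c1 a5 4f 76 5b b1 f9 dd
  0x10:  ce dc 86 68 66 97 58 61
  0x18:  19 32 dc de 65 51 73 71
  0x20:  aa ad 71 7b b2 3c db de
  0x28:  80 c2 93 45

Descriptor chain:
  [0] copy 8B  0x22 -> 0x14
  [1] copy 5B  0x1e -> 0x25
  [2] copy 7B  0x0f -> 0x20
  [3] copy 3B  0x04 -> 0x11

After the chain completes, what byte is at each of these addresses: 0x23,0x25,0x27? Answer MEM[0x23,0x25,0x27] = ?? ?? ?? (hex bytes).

MEM[0x23,0x25,0x27] = 86 71 aa

  after D0: wrote 8B at 0x14 = 717bb23cdbde80c2
  after D1: wrote 5B at 0x25 = 7371aaad71
  after D2: wrote 7B at 0x20 = ddcedc8668717b
  after D3: wrote 3B at 0x11 = f4775e
query mem[0x23]=0x86, mem[0x25]=0x71, mem[0x27]=0xaa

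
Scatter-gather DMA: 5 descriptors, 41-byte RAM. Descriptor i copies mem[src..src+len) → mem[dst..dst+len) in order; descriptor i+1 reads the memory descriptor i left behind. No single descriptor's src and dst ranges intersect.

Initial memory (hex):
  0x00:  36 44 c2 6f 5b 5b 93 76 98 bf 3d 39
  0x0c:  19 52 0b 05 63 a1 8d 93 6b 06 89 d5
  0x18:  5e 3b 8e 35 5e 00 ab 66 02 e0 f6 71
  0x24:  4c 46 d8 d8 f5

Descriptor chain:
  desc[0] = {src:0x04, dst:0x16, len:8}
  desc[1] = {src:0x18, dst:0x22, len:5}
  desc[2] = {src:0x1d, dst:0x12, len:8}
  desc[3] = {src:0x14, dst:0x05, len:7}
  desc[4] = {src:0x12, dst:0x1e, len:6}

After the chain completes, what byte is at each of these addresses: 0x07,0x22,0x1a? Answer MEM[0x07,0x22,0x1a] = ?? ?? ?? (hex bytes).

[0] 0x04->0x16 len=8 : 5b 5b 93 76 98 bf 3d 39
[1] 0x18->0x22 len=5 : 93 76 98 bf 3d
[2] 0x1d->0x12 len=8 : 39 ab 66 02 e0 93 76 98
[3] 0x14->0x05 len=7 : 66 02 e0 93 76 98 98
[4] 0x12->0x1e len=6 : 39 ab 66 02 e0 93
query mem[0x07]=0xe0, mem[0x22]=0xe0, mem[0x1a]=0x98

MEM[0x07,0x22,0x1a] = e0 e0 98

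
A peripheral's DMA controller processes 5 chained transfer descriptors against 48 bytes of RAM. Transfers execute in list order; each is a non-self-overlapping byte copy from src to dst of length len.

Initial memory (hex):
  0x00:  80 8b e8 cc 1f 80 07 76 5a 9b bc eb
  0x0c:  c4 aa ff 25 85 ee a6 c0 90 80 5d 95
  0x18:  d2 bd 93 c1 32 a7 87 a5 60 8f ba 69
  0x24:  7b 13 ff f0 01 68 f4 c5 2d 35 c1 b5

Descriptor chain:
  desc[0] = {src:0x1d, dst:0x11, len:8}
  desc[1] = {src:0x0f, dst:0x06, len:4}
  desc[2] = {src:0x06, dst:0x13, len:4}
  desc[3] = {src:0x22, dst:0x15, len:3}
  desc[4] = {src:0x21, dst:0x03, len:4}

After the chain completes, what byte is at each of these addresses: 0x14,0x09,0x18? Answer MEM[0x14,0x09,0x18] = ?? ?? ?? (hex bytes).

MEM[0x14,0x09,0x18] = 85 87 7b

#0 dst[0x11+8] := {0xa7,0x87,0xa5,0x60,0x8f,0xba,0x69,0x7b}
#1 dst[0x06+4] := {0x25,0x85,0xa7,0x87}
#2 dst[0x13+4] := {0x25,0x85,0xa7,0x87}
#3 dst[0x15+3] := {0xba,0x69,0x7b}
#4 dst[0x03+4] := {0x8f,0xba,0x69,0x7b}
query mem[0x14]=0x85, mem[0x09]=0x87, mem[0x18]=0x7b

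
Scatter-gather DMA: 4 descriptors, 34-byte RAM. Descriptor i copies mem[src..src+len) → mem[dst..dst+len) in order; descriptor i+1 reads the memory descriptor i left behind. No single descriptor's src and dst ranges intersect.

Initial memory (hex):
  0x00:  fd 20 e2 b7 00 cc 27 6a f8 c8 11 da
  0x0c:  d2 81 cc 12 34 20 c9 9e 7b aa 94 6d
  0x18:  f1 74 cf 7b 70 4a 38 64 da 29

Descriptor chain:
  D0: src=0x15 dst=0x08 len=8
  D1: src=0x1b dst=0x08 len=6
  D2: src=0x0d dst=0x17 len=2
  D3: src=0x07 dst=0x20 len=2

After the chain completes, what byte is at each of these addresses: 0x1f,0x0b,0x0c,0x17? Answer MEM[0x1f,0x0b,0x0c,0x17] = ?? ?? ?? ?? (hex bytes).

MEM[0x1f,0x0b,0x0c,0x17] = 64 38 64 da

#0 dst[0x08+8] := {0xaa,0x94,0x6d,0xf1,0x74,0xcf,0x7b,0x70}
#1 dst[0x08+6] := {0x7b,0x70,0x4a,0x38,0x64,0xda}
#2 dst[0x17+2] := {0xda,0x7b}
#3 dst[0x20+2] := {0x6a,0x7b}
query mem[0x1f]=0x64, mem[0x0b]=0x38, mem[0x0c]=0x64, mem[0x17]=0xda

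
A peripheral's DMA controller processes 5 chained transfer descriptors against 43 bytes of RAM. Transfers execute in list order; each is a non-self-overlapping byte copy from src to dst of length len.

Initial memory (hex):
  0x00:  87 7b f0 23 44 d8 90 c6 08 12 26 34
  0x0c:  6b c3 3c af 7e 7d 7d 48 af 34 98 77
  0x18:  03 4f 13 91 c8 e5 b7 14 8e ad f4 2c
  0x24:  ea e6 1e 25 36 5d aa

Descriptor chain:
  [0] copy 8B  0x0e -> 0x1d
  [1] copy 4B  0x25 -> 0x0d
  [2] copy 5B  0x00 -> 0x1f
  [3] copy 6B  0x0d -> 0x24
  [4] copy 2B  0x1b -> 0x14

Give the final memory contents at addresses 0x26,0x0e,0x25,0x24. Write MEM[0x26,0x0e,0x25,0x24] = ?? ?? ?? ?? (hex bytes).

#0 dst[0x1d+8] := {0x3c,0xaf,0x7e,0x7d,0x7d,0x48,0xaf,0x34}
#1 dst[0x0d+4] := {0xe6,0x1e,0x25,0x36}
#2 dst[0x1f+5] := {0x87,0x7b,0xf0,0x23,0x44}
#3 dst[0x24+6] := {0xe6,0x1e,0x25,0x36,0x7d,0x7d}
#4 dst[0x14+2] := {0x91,0xc8}
query mem[0x26]=0x25, mem[0x0e]=0x1e, mem[0x25]=0x1e, mem[0x24]=0xe6

MEM[0x26,0x0e,0x25,0x24] = 25 1e 1e e6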